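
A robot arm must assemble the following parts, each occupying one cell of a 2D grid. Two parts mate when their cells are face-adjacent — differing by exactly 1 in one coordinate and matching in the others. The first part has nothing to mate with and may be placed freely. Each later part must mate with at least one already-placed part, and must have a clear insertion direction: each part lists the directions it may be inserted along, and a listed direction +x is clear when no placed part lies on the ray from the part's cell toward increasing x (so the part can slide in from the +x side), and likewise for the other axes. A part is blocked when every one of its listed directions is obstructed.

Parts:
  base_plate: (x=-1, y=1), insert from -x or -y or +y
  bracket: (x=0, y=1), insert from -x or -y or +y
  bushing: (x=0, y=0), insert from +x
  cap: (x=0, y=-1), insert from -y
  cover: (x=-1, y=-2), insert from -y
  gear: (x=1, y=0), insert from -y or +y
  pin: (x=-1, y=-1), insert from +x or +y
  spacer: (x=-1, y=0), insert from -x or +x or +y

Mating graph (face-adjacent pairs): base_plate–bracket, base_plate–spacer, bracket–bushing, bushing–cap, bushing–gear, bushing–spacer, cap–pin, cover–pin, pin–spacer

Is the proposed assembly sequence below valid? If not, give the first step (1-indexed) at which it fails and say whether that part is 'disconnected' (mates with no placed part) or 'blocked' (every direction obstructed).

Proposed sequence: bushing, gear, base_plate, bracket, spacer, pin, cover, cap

Invalid at step 3 (disconnected)

1. bushing@(0, 0) [+x clear] — {bushing}
2. gear@(1, 0) [-y clear] — {bushing, gear}
3. base_plate@(-1, 1) — no placed neighbour ⇒ disconnected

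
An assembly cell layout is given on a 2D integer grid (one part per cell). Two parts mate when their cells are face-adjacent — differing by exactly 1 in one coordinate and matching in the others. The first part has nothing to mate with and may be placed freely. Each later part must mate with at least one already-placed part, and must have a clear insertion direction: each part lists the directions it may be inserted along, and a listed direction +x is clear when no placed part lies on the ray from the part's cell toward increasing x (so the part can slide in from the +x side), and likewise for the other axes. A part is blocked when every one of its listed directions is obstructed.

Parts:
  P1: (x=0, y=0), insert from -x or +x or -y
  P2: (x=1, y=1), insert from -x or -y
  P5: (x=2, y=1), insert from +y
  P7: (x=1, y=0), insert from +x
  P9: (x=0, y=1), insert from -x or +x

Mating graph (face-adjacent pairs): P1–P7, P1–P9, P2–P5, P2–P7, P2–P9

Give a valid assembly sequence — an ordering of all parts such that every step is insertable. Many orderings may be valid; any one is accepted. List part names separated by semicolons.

P1; P7; P2; P5; P9

1. P1@(0, 0) [-x clear] — {P1}
2. P7@(1, 0) [+x clear] — {P1, P7}
3. P2@(1, 1) [-x clear] — {P1, P2, P7}
4. P5@(2, 1) [+y clear] — {P1, P2, P5, P7}
5. P9@(0, 1) [-x clear] — {P1, P2, P5, P7, P9}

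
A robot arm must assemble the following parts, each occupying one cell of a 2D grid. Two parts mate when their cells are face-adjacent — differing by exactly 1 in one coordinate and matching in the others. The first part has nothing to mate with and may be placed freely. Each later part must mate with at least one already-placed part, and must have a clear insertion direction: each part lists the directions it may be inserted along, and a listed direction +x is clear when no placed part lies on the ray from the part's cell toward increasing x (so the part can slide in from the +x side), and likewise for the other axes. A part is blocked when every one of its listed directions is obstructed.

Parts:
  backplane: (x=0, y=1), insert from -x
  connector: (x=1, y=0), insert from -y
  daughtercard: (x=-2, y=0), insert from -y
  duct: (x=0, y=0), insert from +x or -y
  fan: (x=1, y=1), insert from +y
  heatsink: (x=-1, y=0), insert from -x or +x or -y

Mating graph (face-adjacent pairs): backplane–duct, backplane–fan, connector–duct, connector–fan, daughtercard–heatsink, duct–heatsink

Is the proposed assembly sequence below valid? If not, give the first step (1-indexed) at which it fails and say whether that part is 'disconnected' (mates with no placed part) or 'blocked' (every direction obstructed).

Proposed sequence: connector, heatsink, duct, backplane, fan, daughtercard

1. connector@(1, 0) [-y clear] — {connector}
2. heatsink@(-1, 0) — no placed neighbour ⇒ disconnected

Invalid at step 2 (disconnected)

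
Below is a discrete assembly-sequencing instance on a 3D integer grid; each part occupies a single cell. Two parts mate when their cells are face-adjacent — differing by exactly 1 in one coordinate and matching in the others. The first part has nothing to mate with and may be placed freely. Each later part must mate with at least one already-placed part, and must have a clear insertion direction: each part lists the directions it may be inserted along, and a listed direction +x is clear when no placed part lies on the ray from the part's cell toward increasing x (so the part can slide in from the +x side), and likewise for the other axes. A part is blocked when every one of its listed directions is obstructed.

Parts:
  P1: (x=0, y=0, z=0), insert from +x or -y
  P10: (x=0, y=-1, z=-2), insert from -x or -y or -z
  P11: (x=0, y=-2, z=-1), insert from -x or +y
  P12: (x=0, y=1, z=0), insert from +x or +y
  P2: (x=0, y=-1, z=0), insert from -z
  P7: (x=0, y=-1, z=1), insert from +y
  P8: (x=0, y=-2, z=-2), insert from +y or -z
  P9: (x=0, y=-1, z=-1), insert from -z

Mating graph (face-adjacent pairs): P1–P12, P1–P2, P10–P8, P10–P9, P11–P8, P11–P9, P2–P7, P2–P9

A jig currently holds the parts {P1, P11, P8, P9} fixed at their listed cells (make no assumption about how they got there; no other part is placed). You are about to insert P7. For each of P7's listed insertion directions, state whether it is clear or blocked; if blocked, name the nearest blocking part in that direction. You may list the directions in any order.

+y: clear

+y: ray from P7(0, -1, 1) has no placed part ⇒ clear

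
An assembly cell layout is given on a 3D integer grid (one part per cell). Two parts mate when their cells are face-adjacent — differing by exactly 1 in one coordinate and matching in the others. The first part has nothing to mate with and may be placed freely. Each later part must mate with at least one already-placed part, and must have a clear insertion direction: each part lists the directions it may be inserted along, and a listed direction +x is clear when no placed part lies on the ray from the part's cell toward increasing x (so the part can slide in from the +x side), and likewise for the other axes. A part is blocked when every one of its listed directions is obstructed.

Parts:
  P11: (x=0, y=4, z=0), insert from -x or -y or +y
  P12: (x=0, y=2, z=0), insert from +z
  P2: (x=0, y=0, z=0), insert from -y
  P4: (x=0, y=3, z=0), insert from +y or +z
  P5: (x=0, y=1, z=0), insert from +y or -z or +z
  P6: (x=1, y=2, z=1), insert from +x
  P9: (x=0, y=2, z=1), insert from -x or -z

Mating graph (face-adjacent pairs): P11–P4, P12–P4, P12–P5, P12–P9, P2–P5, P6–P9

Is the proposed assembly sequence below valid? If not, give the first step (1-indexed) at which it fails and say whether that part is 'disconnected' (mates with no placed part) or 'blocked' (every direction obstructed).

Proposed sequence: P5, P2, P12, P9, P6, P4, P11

1. P5@(0, 1, 0) [+y clear] — {P5}
2. P2@(0, 0, 0) [-y clear] — {P2, P5}
3. P12@(0, 2, 0) [+z clear] — {P12, P2, P5}
4. P9@(0, 2, 1) [-x clear] — {P12, P2, P5, P9}
5. P6@(1, 2, 1) [+x clear] — {P12, P2, P5, P6, P9}
6. P4@(0, 3, 0) [+y clear] — {P12, P2, P4, P5, P6, P9}
7. P11@(0, 4, 0) [-x clear] — {P11, P12, P2, P4, P5, P6, P9}

Valid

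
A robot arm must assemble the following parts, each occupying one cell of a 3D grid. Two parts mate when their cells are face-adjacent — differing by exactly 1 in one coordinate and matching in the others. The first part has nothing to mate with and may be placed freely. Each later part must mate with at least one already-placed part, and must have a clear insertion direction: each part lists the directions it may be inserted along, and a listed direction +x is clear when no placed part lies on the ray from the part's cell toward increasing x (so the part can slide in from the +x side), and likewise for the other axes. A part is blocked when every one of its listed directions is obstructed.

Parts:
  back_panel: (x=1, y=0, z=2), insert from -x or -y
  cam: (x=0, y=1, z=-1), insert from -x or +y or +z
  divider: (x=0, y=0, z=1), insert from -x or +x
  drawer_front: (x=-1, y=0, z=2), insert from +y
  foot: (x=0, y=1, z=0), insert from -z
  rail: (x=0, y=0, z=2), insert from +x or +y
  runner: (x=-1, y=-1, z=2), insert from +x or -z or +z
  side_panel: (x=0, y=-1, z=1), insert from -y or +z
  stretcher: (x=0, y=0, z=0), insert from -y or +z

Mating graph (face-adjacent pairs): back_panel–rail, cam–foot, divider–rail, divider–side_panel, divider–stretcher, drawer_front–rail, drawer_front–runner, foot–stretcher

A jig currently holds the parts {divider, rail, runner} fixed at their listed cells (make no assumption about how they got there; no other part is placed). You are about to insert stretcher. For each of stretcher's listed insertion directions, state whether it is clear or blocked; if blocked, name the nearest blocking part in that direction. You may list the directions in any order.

-y: ray from stretcher(0, 0, 0) has no placed part ⇒ clear
+z: nearest on ray is divider@(0, 0, 1) ⇒ blocked

+z: blocked by divider; -y: clear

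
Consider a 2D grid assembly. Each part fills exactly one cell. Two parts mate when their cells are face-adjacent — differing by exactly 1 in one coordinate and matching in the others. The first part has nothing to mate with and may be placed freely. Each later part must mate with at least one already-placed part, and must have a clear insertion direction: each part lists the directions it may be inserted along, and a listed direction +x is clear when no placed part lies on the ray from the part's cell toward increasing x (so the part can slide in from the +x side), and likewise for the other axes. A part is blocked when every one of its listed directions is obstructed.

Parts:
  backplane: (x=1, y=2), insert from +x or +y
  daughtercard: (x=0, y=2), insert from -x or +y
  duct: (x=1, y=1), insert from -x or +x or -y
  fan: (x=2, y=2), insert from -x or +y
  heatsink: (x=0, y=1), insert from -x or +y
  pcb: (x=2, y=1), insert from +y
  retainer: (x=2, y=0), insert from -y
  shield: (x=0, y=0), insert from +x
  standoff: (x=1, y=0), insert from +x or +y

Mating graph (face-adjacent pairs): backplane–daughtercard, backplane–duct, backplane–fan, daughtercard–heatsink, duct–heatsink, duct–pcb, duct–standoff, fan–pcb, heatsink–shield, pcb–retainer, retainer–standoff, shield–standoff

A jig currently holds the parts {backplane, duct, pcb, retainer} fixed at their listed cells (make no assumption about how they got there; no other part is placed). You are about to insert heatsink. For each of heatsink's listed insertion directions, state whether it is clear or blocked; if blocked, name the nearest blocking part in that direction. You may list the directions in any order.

-x: ray from heatsink(0, 1) has no placed part ⇒ clear
+y: ray from heatsink(0, 1) has no placed part ⇒ clear

+y: clear; -x: clear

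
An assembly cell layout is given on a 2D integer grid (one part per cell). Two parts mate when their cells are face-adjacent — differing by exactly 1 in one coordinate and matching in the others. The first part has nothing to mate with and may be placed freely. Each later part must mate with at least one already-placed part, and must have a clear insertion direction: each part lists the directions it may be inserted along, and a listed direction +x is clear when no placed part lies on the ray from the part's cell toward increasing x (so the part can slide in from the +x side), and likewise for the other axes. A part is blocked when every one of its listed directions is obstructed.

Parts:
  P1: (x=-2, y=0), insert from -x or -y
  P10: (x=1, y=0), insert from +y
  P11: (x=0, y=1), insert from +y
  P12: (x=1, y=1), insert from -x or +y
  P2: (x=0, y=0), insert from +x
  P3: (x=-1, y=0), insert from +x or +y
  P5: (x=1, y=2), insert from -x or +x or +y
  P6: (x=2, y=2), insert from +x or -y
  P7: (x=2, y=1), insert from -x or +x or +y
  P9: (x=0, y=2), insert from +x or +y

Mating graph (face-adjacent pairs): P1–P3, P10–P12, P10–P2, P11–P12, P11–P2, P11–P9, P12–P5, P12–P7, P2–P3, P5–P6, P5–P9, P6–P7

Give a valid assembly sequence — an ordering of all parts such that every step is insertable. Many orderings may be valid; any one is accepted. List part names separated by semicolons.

P1; P3; P2; P11; P10; P12; P5; P6; P9; P7

1. P1@(-2, 0) [-x clear] — {P1}
2. P3@(-1, 0) [+x clear] — {P1, P3}
3. P2@(0, 0) [+x clear] — {P1, P2, P3}
4. P11@(0, 1) [+y clear] — {P1, P11, P2, P3}
5. P10@(1, 0) [+y clear] — {P1, P10, P11, P2, P3}
6. P12@(1, 1) [+y clear] — {P1, P10, P11, P12, P2, P3}
7. P5@(1, 2) [-x clear] — {P1, P10, P11, P12, P2, P3, P5}
8. P6@(2, 2) [+x clear] — {P1, P10, P11, P12, P2, P3, P5, P6}
9. P9@(0, 2) [+y clear] — {P1, P10, P11, P12, P2, P3, P5, P6, P9}
10. P7@(2, 1) [+x clear] — {P1, P10, P11, P12, P2, P3, P5, P6, P7, P9}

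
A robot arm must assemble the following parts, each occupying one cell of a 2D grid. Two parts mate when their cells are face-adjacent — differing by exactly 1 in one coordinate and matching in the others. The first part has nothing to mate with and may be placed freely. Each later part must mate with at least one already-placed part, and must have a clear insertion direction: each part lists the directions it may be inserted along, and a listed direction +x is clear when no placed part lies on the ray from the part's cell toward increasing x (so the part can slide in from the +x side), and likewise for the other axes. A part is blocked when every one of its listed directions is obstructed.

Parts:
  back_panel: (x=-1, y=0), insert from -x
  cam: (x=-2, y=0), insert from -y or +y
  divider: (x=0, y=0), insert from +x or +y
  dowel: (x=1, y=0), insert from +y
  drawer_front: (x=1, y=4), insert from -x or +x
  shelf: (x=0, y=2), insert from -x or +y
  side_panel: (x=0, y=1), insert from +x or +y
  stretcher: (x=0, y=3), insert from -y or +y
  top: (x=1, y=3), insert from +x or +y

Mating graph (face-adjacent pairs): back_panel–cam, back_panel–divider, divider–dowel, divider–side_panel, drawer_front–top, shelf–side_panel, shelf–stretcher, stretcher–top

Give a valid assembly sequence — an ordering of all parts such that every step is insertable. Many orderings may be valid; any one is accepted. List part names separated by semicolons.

1. back_panel@(-1, 0) [-x clear] — {back_panel}
2. cam@(-2, 0) [-y clear] — {back_panel, cam}
3. divider@(0, 0) [+x clear] — {back_panel, cam, divider}
4. dowel@(1, 0) [+y clear] — {back_panel, cam, divider, dowel}
5. side_panel@(0, 1) [+x clear] — {back_panel, cam, divider, dowel, side_panel}
6. shelf@(0, 2) [-x clear] — {back_panel, cam, divider, dowel, shelf, side_panel}
7. stretcher@(0, 3) [+y clear] — {back_panel, cam, divider, dowel, shelf, side_panel, stretcher}
8. top@(1, 3) [+x clear] — {back_panel, cam, divider, dowel, shelf, side_panel, stretcher, top}
9. drawer_front@(1, 4) [-x clear] — {back_panel, cam, divider, dowel, drawer_front, shelf, side_panel, stretcher, top}

back_panel; cam; divider; dowel; side_panel; shelf; stretcher; top; drawer_front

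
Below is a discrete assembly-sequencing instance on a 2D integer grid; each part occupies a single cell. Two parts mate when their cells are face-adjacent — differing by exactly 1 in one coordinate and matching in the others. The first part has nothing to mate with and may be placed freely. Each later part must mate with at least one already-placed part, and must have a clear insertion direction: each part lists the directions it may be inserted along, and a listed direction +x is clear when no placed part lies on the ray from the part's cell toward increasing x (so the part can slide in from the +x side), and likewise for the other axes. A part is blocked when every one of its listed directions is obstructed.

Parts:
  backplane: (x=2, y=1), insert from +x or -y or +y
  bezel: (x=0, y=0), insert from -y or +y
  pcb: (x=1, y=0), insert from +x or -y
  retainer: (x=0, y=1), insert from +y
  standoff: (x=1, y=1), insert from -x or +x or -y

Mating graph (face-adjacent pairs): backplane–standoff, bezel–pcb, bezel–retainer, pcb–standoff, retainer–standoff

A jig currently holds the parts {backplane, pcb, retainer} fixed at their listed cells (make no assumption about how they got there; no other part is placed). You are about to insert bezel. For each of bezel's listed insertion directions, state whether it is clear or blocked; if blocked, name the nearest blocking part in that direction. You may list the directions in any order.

+y: blocked by retainer; -y: clear

-y: ray from bezel(0, 0) has no placed part ⇒ clear
+y: nearest on ray is retainer@(0, 1) ⇒ blocked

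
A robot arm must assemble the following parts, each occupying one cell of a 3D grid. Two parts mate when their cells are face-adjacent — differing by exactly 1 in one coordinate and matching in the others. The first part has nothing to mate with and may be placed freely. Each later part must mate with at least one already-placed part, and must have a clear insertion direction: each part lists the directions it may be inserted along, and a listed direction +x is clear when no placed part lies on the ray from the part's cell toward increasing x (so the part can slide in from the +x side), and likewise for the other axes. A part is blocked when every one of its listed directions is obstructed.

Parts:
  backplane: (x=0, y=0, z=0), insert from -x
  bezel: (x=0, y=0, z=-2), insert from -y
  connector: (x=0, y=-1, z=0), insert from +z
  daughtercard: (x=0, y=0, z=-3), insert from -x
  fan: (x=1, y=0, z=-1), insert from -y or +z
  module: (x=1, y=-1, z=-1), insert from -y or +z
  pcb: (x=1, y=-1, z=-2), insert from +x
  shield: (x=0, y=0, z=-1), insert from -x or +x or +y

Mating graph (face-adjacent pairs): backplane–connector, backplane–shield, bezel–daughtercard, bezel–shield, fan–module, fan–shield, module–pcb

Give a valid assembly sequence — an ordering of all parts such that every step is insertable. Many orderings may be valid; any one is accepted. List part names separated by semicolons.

backplane; connector; shield; fan; module; pcb; bezel; daughtercard

1. backplane@(0, 0, 0) [-x clear] — {backplane}
2. connector@(0, -1, 0) [+z clear] — {backplane, connector}
3. shield@(0, 0, -1) [-x clear] — {backplane, connector, shield}
4. fan@(1, 0, -1) [-y clear] — {backplane, connector, fan, shield}
5. module@(1, -1, -1) [-y clear] — {backplane, connector, fan, module, shield}
6. pcb@(1, -1, -2) [+x clear] — {backplane, connector, fan, module, pcb, shield}
7. bezel@(0, 0, -2) [-y clear] — {backplane, bezel, connector, fan, module, pcb, shield}
8. daughtercard@(0, 0, -3) [-x clear] — {backplane, bezel, connector, daughtercard, fan, module, pcb, shield}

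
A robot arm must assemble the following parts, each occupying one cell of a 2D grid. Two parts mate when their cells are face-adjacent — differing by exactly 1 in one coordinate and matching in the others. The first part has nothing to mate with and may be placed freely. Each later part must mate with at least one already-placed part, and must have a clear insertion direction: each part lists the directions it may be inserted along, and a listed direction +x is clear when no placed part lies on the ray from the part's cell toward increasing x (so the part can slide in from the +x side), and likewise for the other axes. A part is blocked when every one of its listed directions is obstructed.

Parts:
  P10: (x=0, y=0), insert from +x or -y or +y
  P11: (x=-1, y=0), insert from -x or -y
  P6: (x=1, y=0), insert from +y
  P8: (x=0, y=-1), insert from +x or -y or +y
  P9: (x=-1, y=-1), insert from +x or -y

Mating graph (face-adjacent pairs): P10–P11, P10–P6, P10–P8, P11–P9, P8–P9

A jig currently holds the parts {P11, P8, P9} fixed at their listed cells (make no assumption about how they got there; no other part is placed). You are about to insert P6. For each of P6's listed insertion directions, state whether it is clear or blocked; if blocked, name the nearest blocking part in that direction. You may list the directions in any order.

+y: clear

+y: ray from P6(1, 0) has no placed part ⇒ clear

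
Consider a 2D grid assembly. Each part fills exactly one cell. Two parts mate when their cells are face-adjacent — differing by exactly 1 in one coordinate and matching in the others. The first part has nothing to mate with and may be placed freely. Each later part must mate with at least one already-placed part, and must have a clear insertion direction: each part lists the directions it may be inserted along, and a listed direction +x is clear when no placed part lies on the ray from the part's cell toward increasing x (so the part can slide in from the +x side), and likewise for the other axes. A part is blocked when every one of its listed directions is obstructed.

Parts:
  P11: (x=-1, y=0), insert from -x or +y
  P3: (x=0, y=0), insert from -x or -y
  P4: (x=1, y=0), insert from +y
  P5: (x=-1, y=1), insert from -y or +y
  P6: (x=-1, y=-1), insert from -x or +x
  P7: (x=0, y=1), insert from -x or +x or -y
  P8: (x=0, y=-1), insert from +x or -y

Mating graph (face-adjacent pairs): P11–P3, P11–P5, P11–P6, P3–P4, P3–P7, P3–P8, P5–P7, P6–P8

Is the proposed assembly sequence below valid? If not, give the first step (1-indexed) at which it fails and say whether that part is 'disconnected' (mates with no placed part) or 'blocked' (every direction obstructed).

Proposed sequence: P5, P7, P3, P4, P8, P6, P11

Valid

1. P5@(-1, 1) [-y clear] — {P5}
2. P7@(0, 1) [+x clear] — {P5, P7}
3. P3@(0, 0) [-x clear] — {P3, P5, P7}
4. P4@(1, 0) [+y clear] — {P3, P4, P5, P7}
5. P8@(0, -1) [+x clear] — {P3, P4, P5, P7, P8}
6. P6@(-1, -1) [-x clear] — {P3, P4, P5, P6, P7, P8}
7. P11@(-1, 0) [-x clear] — {P11, P3, P4, P5, P6, P7, P8}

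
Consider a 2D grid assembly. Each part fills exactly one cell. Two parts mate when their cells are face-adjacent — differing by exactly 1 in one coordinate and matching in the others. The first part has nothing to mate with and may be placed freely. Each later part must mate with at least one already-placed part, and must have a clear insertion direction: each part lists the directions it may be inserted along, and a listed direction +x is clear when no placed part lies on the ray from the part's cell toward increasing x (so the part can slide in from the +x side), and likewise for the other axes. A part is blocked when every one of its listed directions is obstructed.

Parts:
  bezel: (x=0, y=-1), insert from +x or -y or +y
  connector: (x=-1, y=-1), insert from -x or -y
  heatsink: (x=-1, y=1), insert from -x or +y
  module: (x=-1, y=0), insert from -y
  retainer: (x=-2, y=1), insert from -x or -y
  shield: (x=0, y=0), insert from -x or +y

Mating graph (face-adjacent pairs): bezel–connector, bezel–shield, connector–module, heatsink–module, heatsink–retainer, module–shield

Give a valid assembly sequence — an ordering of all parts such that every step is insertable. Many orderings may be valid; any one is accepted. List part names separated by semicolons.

1. retainer@(-2, 1) [-x clear] — {retainer}
2. heatsink@(-1, 1) [+y clear] — {heatsink, retainer}
3. module@(-1, 0) [-y clear] — {heatsink, module, retainer}
4. connector@(-1, -1) [-x clear] — {connector, heatsink, module, retainer}
5. shield@(0, 0) [+y clear] — {connector, heatsink, module, retainer, shield}
6. bezel@(0, -1) [+x clear] — {bezel, connector, heatsink, module, retainer, shield}

retainer; heatsink; module; connector; shield; bezel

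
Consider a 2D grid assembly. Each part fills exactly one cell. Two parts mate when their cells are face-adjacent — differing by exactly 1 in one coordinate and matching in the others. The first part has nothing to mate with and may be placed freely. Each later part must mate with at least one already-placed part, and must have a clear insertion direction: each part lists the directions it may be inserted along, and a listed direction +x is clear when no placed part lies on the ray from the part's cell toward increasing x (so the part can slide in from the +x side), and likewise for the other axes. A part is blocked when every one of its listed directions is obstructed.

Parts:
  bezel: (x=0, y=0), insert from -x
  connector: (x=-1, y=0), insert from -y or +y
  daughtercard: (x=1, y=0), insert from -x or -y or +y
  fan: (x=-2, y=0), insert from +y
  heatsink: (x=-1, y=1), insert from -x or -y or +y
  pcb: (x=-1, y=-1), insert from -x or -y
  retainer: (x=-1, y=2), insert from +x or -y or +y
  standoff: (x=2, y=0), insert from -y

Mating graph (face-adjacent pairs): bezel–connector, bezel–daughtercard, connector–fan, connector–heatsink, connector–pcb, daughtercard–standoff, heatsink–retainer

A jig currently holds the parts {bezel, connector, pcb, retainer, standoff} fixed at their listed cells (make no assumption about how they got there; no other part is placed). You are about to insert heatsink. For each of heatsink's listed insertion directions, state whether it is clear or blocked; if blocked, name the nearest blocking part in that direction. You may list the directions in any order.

+y: blocked by retainer; -x: clear; -y: blocked by connector

-x: ray from heatsink(-1, 1) has no placed part ⇒ clear
-y: nearest on ray is connector@(-1, 0) ⇒ blocked
+y: nearest on ray is retainer@(-1, 2) ⇒ blocked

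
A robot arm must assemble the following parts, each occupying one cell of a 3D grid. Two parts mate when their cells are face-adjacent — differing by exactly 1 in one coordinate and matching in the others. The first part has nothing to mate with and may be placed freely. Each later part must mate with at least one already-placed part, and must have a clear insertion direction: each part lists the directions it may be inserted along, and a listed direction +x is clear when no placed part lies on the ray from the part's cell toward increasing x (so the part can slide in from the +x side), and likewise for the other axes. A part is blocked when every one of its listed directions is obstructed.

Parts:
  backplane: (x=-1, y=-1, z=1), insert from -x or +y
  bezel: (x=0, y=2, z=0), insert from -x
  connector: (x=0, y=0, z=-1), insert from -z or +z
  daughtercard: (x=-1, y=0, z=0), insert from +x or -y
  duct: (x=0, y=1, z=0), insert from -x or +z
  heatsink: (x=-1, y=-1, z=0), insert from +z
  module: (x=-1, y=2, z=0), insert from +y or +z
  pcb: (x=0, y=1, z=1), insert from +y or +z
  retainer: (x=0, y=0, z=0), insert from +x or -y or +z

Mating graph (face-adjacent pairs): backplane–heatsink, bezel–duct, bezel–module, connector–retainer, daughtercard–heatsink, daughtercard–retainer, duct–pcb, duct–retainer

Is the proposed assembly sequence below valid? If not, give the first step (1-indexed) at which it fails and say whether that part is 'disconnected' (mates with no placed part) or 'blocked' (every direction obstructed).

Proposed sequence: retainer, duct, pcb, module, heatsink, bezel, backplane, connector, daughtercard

1. retainer@(0, 0, 0) [+x clear] — {retainer}
2. duct@(0, 1, 0) [-x clear] — {duct, retainer}
3. pcb@(0, 1, 1) [+y clear] — {duct, pcb, retainer}
4. module@(-1, 2, 0) — no placed neighbour ⇒ disconnected

Invalid at step 4 (disconnected)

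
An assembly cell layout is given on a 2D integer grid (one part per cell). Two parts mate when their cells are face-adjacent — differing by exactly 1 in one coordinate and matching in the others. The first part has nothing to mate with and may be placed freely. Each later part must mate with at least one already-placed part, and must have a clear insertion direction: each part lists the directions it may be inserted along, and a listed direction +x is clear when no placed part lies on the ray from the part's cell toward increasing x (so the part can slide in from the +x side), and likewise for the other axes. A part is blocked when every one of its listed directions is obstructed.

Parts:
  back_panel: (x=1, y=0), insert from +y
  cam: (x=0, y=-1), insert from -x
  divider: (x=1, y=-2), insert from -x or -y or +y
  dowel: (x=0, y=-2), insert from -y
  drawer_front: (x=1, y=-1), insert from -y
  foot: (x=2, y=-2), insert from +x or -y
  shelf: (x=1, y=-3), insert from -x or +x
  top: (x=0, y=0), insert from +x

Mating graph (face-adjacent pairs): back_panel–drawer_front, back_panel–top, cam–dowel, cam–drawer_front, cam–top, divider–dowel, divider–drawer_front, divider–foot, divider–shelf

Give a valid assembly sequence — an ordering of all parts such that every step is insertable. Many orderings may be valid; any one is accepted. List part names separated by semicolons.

1. cam@(0, -1) [-x clear] — {cam}
2. top@(0, 0) [+x clear] — {cam, top}
3. back_panel@(1, 0) [+y clear] — {back_panel, cam, top}
4. dowel@(0, -2) [-y clear] — {back_panel, cam, dowel, top}
5. drawer_front@(1, -1) [-y clear] — {back_panel, cam, dowel, drawer_front, top}
6. divider@(1, -2) [-y clear] — {back_panel, cam, divider, dowel, drawer_front, top}
7. foot@(2, -2) [+x clear] — {back_panel, cam, divider, dowel, drawer_front, foot, top}
8. shelf@(1, -3) [-x clear] — {back_panel, cam, divider, dowel, drawer_front, foot, shelf, top}

cam; top; back_panel; dowel; drawer_front; divider; foot; shelf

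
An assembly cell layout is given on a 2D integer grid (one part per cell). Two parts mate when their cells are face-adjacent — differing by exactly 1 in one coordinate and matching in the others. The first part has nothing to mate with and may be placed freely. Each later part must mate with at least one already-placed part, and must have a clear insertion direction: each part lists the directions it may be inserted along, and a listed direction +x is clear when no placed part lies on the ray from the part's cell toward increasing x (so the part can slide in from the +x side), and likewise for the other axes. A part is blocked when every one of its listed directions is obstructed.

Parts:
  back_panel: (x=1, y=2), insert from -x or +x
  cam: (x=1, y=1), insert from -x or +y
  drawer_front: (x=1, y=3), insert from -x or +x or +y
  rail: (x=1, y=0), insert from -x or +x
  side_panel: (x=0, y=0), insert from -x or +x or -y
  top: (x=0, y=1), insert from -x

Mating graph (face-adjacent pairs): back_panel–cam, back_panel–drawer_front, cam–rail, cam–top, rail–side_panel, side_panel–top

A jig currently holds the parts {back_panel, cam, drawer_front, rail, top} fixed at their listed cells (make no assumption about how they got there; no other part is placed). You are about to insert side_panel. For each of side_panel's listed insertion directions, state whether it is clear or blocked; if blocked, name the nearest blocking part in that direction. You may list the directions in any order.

+x: blocked by rail; -x: clear; -y: clear

-x: ray from side_panel(0, 0) has no placed part ⇒ clear
+x: nearest on ray is rail@(1, 0) ⇒ blocked
-y: ray from side_panel(0, 0) has no placed part ⇒ clear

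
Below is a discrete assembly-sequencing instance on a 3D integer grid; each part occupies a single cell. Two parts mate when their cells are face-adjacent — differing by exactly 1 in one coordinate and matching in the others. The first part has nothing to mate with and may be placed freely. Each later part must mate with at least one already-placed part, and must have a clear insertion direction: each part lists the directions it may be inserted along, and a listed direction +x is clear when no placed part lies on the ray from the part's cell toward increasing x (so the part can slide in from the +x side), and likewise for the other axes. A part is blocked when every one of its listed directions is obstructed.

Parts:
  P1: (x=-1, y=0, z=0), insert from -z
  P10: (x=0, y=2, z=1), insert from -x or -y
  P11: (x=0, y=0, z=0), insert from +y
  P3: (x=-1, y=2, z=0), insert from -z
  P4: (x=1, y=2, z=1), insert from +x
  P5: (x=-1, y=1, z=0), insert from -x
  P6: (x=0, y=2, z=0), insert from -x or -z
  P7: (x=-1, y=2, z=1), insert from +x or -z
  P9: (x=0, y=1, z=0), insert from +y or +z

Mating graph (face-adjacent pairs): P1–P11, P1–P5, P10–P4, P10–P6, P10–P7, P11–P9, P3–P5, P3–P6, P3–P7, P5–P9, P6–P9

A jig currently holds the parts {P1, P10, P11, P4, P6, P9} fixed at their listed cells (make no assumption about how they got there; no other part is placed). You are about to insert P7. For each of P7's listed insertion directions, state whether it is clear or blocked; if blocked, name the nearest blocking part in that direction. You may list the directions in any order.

+x: blocked by P10; -z: clear

+x: nearest on ray is P10@(0, 2, 1) ⇒ blocked
-z: ray from P7(-1, 2, 1) has no placed part ⇒ clear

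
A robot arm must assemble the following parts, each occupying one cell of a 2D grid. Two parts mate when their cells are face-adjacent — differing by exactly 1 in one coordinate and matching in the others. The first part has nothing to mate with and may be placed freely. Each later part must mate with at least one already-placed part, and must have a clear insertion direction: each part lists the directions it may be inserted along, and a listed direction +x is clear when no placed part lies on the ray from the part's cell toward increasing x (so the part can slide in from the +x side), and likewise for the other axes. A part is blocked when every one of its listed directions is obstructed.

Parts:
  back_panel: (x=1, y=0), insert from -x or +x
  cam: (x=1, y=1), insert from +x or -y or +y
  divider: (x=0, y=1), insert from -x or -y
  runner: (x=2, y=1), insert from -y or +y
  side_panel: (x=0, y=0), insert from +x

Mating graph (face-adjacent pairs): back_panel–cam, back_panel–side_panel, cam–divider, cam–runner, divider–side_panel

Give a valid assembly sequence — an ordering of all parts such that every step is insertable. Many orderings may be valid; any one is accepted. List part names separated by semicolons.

1. side_panel@(0, 0) [+x clear] — {side_panel}
2. divider@(0, 1) [-x clear] — {divider, side_panel}
3. cam@(1, 1) [+x clear] — {cam, divider, side_panel}
4. runner@(2, 1) [-y clear] — {cam, divider, runner, side_panel}
5. back_panel@(1, 0) [+x clear] — {back_panel, cam, divider, runner, side_panel}

side_panel; divider; cam; runner; back_panel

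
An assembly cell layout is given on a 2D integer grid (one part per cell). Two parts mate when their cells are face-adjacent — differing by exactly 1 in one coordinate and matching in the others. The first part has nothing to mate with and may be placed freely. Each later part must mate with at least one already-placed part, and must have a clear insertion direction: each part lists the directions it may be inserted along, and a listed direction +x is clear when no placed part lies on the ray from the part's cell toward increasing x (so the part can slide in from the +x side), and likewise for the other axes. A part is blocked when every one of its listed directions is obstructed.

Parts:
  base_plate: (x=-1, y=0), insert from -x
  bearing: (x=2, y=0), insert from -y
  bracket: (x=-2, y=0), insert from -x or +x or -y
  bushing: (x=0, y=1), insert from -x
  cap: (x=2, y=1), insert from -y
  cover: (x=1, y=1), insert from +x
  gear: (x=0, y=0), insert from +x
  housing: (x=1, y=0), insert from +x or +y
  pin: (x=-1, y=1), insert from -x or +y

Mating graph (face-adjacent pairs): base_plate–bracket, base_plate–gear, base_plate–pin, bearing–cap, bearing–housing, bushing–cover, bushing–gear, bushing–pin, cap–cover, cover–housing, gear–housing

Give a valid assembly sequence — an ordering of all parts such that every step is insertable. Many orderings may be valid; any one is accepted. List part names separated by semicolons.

1. bushing@(0, 1) [-x clear] — {bushing}
2. pin@(-1, 1) [-x clear] — {bushing, pin}
3. base_plate@(-1, 0) [-x clear] — {base_plate, bushing, pin}
4. bracket@(-2, 0) [-x clear] — {base_plate, bracket, bushing, pin}
5. gear@(0, 0) [+x clear] — {base_plate, bracket, bushing, gear, pin}
6. housing@(1, 0) [+x clear] — {base_plate, bracket, bushing, gear, housing, pin}
7. cover@(1, 1) [+x clear] — {base_plate, bracket, bushing, cover, gear, housing, pin}
8. cap@(2, 1) [-y clear] — {base_plate, bracket, bushing, cap, cover, gear, housing, pin}
9. bearing@(2, 0) [-y clear] — {base_plate, bearing, bracket, bushing, cap, cover, gear, housing, pin}

bushing; pin; base_plate; bracket; gear; housing; cover; cap; bearing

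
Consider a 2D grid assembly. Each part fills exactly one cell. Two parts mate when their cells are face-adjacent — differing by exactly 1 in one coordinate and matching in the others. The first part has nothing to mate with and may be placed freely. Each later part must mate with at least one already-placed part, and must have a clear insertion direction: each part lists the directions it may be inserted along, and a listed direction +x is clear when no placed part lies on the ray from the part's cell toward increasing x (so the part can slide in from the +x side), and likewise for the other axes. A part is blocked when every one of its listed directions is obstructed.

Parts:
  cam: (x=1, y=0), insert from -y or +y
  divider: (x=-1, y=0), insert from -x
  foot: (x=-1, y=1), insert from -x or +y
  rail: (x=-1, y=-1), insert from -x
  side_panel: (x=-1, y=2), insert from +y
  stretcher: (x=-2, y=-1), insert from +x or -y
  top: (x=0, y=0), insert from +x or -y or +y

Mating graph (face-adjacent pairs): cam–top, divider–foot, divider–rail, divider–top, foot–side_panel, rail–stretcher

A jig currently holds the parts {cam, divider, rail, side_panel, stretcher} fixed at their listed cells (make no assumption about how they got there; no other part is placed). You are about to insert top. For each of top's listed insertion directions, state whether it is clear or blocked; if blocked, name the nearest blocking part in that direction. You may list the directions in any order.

+x: blocked by cam; +y: clear; -y: clear

+x: nearest on ray is cam@(1, 0) ⇒ blocked
-y: ray from top(0, 0) has no placed part ⇒ clear
+y: ray from top(0, 0) has no placed part ⇒ clear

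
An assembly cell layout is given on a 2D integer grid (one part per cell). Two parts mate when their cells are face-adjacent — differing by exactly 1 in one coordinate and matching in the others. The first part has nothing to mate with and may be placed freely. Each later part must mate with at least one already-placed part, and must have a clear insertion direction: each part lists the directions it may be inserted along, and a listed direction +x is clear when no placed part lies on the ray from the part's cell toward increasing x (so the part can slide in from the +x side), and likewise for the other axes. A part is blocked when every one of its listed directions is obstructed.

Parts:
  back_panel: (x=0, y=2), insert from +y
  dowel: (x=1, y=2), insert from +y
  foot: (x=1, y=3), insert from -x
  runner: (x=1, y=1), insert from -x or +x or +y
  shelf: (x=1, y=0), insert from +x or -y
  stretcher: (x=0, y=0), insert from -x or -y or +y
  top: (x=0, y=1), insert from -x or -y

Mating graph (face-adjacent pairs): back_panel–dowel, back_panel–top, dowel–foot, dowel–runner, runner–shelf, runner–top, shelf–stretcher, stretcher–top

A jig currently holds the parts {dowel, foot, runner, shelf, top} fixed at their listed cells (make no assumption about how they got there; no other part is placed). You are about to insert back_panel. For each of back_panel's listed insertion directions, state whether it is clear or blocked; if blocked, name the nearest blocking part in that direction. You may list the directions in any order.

+y: clear

+y: ray from back_panel(0, 2) has no placed part ⇒ clear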